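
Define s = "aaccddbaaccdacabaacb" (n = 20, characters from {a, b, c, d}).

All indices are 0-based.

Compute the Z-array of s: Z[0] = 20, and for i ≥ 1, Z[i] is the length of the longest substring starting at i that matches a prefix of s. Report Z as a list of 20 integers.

[20, 1, 0, 0, 0, 0, 0, 5, 1, 0, 0, 0, 1, 0, 1, 0, 3, 1, 0, 0]

Z[0]=20
i=1: i≥r, start 0; Z[1]=1 grow→box=[1,2)
i=2: i≥r, start 0; Z[2]=0
i=3: i≥r, start 0; Z[3]=0
i=4: i≥r, start 0; Z[4]=0
i=5: i≥r, start 0; Z[5]=0
i=6: i≥r, start 0; Z[6]=0
i=7: i≥r, start 0; Z[7]=5 grow→box=[7,12)
i=8: min(r-i=4, Z[1]=1)=1; Z[8]=1
i=9: min(r-i=3, Z[2]=0)=0; Z[9]=0
i=10: min(r-i=2, Z[3]=0)=0; Z[10]=0
i=11: min(r-i=1, Z[4]=0)=0; Z[11]=0
i=12: i≥r, start 0; Z[12]=1 grow→box=[12,13)
i=13: i≥r, start 0; Z[13]=0
i=14: i≥r, start 0; Z[14]=1 grow→box=[14,15)
i=15: i≥r, start 0; Z[15]=0
i=16: i≥r, start 0; Z[16]=3 grow→box=[16,19)
i=17: min(r-i=2, Z[1]=1)=1; Z[17]=1
i=18: min(r-i=1, Z[2]=0)=0; Z[18]=0
i=19: i≥r, start 0; Z[19]=0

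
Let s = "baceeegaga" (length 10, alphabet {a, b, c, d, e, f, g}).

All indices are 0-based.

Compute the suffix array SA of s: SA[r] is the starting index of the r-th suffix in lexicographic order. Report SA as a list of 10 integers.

sorted suffixes:
  #0 SA[0]=9  'a'
  #1 SA[1]=1  'aceeegaga'
  #2 SA[2]=7  'aga'
  #3 SA[3]=0  'baceeegaga'
  #4 SA[4]=2  'ceeegaga'
  #5 SA[5]=3  'eeegaga'
  #6 SA[6]=4  'eegaga'
  #7 SA[7]=5  'egaga'
  #8 SA[8]=8  'ga'
  #9 SA[9]=6  'gaga'

[9, 1, 7, 0, 2, 3, 4, 5, 8, 6]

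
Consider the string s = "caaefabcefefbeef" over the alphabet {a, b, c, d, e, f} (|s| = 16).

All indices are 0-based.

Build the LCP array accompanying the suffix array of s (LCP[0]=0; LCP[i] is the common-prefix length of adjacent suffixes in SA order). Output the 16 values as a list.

rank | idx | suffix
   0 |   1 | aaefabcefefbeef
   1 |   5 | abcefefbeef
   2 |   2 | aefabcefefbeef
   3 |   6 | bcefefbeef
   4 |  12 | beef
   5 |   0 | caaefabcefefbeef
   6 |   7 | cefefbeef
   7 |  13 | eef
   8 |  14 | ef
   9 |   3 | efabcefefbeef
  10 |  10 | efbeef
  11 |   8 | efefbeef
  12 |  15 | f
  13 |   4 | fabcefefbeef
  14 |  11 | fbeef
  15 |   9 | fefbeef

SA = [1, 5, 2, 6, 12, 0, 7, 13, 14, 3, 10, 8, 15, 4, 11, 9]
[i] adj suffixes → lcp
  [1] 1/5 → 1 ('a')
  [2] 5/2 → 1 ('a')
  [3] 2/6 → 0 ('')
  [4] 6/12 → 1 ('b')
  [5] 12/0 → 0 ('')
  [6] 0/7 → 1 ('c')
  [7] 7/13 → 0 ('')
  [8] 13/14 → 1 ('e')
  [9] 14/3 → 2 ('ef')
  [10] 3/10 → 2 ('ef')
  [11] 10/8 → 2 ('ef')
  [12] 8/15 → 0 ('')
  [13] 15/4 → 1 ('f')
  [14] 4/11 → 1 ('f')
  [15] 11/9 → 1 ('f')

[0, 1, 1, 0, 1, 0, 1, 0, 1, 2, 2, 2, 0, 1, 1, 1]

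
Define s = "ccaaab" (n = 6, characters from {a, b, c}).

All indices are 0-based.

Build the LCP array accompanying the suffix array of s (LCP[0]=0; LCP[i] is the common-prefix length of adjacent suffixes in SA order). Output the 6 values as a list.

sorted suffixes:
  #0 SA[0]=2  'aaab'
  #1 SA[1]=3  'aab'
  #2 SA[2]=4  'ab'
  #3 SA[3]=5  'b'
  #4 SA[4]=1  'caaab'
  #5 SA[5]=0  'ccaaab'

SA = [2, 3, 4, 5, 1, 0]
rank  pair      lcp
   1  s[2:],s[3:]  2  'aa'
   2  s[3:],s[4:]  1  'a'
   3  s[4:],s[5:]  0  ''
   4  s[5:],s[1:]  0  ''
   5  s[1:],s[0:]  1  'c'

[0, 2, 1, 0, 0, 1]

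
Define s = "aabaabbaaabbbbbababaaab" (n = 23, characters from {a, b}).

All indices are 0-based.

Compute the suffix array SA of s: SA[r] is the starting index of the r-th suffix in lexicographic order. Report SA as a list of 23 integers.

sorted suffixes:
  #0 SA[0]=19  'aaab'
  #1 SA[1]=7  'aaabbbbbababaaab'
  #2 SA[2]=20  'aab'
  #3 SA[3]=0  'aabaabbaaabbbbbababaaab'
  #4 SA[4]=3  'aabbaaabbbbbababaaab'
  #5 SA[5]=8  'aabbbbbababaaab'
  #6 SA[6]=21  'ab'
  #7 SA[7]=17  'abaaab'
  #8 SA[8]=1  'abaabbaaabbbbbababaaab'
  #9 SA[9]=15  'ababaaab'
  #10 SA[10]=4  'abbaaabbbbbababaaab'
  #11 SA[11]=9  'abbbbbababaaab'
  #12 SA[12]=22  'b'
  #13 SA[13]=18  'baaab'
  #14 SA[14]=6  'baaabbbbbababaaab'
  #15 SA[15]=2  'baabbaaabbbbbababaaab'
  #16 SA[16]=16  'babaaab'
  #17 SA[17]=14  'bababaaab'
  #18 SA[18]=5  'bbaaabbbbbababaaab'
  #19 SA[19]=13  'bbababaaab'
  #20 SA[20]=12  'bbbababaaab'
  #21 SA[21]=11  'bbbbababaaab'
  #22 SA[22]=10  'bbbbbababaaab'

[19, 7, 20, 0, 3, 8, 21, 17, 1, 15, 4, 9, 22, 18, 6, 2, 16, 14, 5, 13, 12, 11, 10]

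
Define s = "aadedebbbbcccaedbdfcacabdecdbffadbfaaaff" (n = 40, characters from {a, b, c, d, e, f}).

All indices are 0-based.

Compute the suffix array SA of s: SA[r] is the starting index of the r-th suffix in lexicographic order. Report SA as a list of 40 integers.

rank→(start, suffix):
  0 → (35, 'aaaff')
  1 → (0, 'aadedebbbbcccaedbdfcacabdecdbffadbfaaaff')
  2 → (36, 'aaff')
  3 → (22, 'abdecdbffadbfaaaff')
  4 → (20, 'acabdecdbffadbfaaaff')
  5 → (31, 'adbfaaaff')
  6 → (1, 'adedebbbbcccaedbdfcacabdecdbffadbfaaaff')
  7 → (13, 'aedbdfcacabdecdbffadbfaaaff')
  8 → (37, 'aff')
  9 → (6, 'bbbbcccaedbdfcacabdecdbffadbfaaaff')
  10 → (7, 'bbbcccaedbdfcacabdecdbffadbfaaaff')
  11 → (8, 'bbcccaedbdfcacabdecdbffadbfaaaff')
  12 → (9, 'bcccaedbdfcacabdecdbffadbfaaaff')
  13 → (23, 'bdecdbffadbfaaaff')
  14 → (16, 'bdfcacabdecdbffadbfaaaff')
  15 → (33, 'bfaaaff')
  16 → (28, 'bffadbfaaaff')
  17 → (21, 'cabdecdbffadbfaaaff')
  18 → (19, 'cacabdecdbffadbfaaaff')
  19 → (12, 'caedbdfcacabdecdbffadbfaaaff')
  20 → (11, 'ccaedbdfcacabdecdbffadbfaaaff')
  21 → (10, 'cccaedbdfcacabdecdbffadbfaaaff')
  22 → (26, 'cdbffadbfaaaff')
  23 → (15, 'dbdfcacabdecdbffadbfaaaff')
  24 → (32, 'dbfaaaff')
  25 → (27, 'dbffadbfaaaff')
  26 → (4, 'debbbbcccaedbdfcacabdecdbffadbfaaaff')
  27 → (24, 'decdbffadbfaaaff')
  28 → (2, 'dedebbbbcccaedbdfcacabdecdbffadbfaaaff')
  29 → (17, 'dfcacabdecdbffadbfaaaff')
  30 → (5, 'ebbbbcccaedbdfcacabdecdbffadbfaaaff')
  31 → (25, 'ecdbffadbfaaaff')
  32 → (14, 'edbdfcacabdecdbffadbfaaaff')
  33 → (3, 'edebbbbcccaedbdfcacabdecdbffadbfaaaff')
  34 → (39, 'f')
  35 → (34, 'faaaff')
  36 → (30, 'fadbfaaaff')
  37 → (18, 'fcacabdecdbffadbfaaaff')
  38 → (38, 'ff')
  39 → (29, 'ffadbfaaaff')

[35, 0, 36, 22, 20, 31, 1, 13, 37, 6, 7, 8, 9, 23, 16, 33, 28, 21, 19, 12, 11, 10, 26, 15, 32, 27, 4, 24, 2, 17, 5, 25, 14, 3, 39, 34, 30, 18, 38, 29]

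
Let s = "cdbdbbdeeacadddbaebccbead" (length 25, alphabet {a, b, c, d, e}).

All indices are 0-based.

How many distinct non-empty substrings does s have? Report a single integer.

299

rank | idx | suffix
   0 |   9 | acadddbaebccbead
   1 |  23 | ad
   2 |  11 | adddbaebccbead
   3 |  16 | aebccbead
   4 |  15 | baebccbead
   5 |   4 | bbdeeacadddbaebccbead
   6 |  18 | bccbead
   7 |   2 | bdbbdeeacadddbaebccbead
   8 |   5 | bdeeacadddbaebccbead
   9 |  21 | bead
  10 |  10 | cadddbaebccbead
  11 |  20 | cbead
  12 |  19 | ccbead
  13 |   0 | cdbdbbdeeacadddbaebccbead
  14 |  24 | d
  15 |  14 | dbaebccbead
  16 |   3 | dbbdeeacadddbaebccbead
  17 |   1 | dbdbbdeeacadddbaebccbead
  18 |  13 | ddbaebccbead
  19 |  12 | dddbaebccbead
  20 |   6 | deeacadddbaebccbead
  21 |   8 | eacadddbaebccbead
  22 |  22 | ead
  23 |  17 | ebccbead
  24 |   7 | eeacadddbaebccbead

SA = [9, 23, 11, 16, 15, 4, 18, 2, 5, 21, 10, 20, 19, 0, 24, 14, 3, 1, 13, 12, 6, 8, 22, 17, 7]
rank  pair      lcp
   1  s[9:],s[23:]  1  'a'
   2  s[23:],s[11:]  2  'ad'
   3  s[11:],s[16:]  1  'a'
   4  s[16:],s[15:]  0  ''
   5  s[15:],s[4:]  1  'b'
   6  s[4:],s[18:]  1  'b'
   7  s[18:],s[2:]  1  'b'
   8  s[2:],s[5:]  2  'bd'
   9  s[5:],s[21:]  1  'b'
  10  s[21:],s[10:]  0  ''
  11  s[10:],s[20:]  1  'c'
  12  s[20:],s[19:]  1  'c'
  13  s[19:],s[0:]  1  'c'
  14  s[0:],s[24:]  0  ''
  15  s[24:],s[14:]  1  'd'
  16  s[14:],s[3:]  2  'db'
  17  s[3:],s[1:]  2  'db'
  18  s[1:],s[13:]  1  'd'
  19  s[13:],s[12:]  2  'dd'
  20  s[12:],s[6:]  1  'd'
  21  s[6:],s[8:]  0  ''
  22  s[8:],s[22:]  2  'ea'
  23  s[22:],s[17:]  1  'e'
  24  s[17:],s[7:]  1  'e'

n(n+1)/2 = 25·26/2 = 325
Σ LCP = 0 + 1 + 2 + 1 + 0 + 1 + 1 + 1 + 2 + 1 + 0 + 1 + 1 + 1 + 0 + 1 + 2 + 2 + 1 + 2 + 1 + 0 + 2 + 1 + 1 = 26
distinct = 325 − 26 = 299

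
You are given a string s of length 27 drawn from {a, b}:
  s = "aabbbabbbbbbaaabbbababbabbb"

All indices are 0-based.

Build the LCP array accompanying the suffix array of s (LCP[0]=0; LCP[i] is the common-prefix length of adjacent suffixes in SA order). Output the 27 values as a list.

[0, 2, 7, 1, 2, 3, 4, 6, 4, 0, 1, 2, 3, 4, 5, 1, 2, 3, 4, 6, 2, 3, 4, 5, 3, 4, 5]

sorted suffixes:
  #0 SA[0]=12  'aaabbbababbabbb'
  #1 SA[1]=13  'aabbbababbabbb'
  #2 SA[2]=0  'aabbbabbbbbbaaabbbababbabbb'
  #3 SA[3]=18  'ababbabbb'
  #4 SA[4]=20  'abbabbb'
  #5 SA[5]=23  'abbb'
  #6 SA[6]=14  'abbbababbabbb'
  #7 SA[7]=1  'abbbabbbbbbaaabbbababbabbb'
  #8 SA[8]=5  'abbbbbbaaabbbababbabbb'
  #9 SA[9]=26  'b'
  #10 SA[10]=11  'baaabbbababbabbb'
  #11 SA[11]=17  'bababbabbb'
  #12 SA[12]=19  'babbabbb'
  #13 SA[13]=22  'babbb'
  #14 SA[14]=4  'babbbbbbaaabbbababbabbb'
  #15 SA[15]=25  'bb'
  #16 SA[16]=10  'bbaaabbbababbabbb'
  #17 SA[17]=16  'bbababbabbb'
  #18 SA[18]=21  'bbabbb'
  #19 SA[19]=3  'bbabbbbbbaaabbbababbabbb'
  #20 SA[20]=24  'bbb'
  #21 SA[21]=9  'bbbaaabbbababbabbb'
  #22 SA[22]=15  'bbbababbabbb'
  #23 SA[23]=2  'bbbabbbbbbaaabbbababbabbb'
  #24 SA[24]=8  'bbbbaaabbbababbabbb'
  #25 SA[25]=7  'bbbbbaaabbbababbabbb'
  #26 SA[26]=6  'bbbbbbaaabbbababbabbb'

SA = [12, 13, 0, 18, 20, 23, 14, 1, 5, 26, 11, 17, 19, 22, 4, 25, 10, 16, 21, 3, 24, 9, 15, 2, 8, 7, 6]
rank  pair      lcp
   1  s[12:],s[13:]  2  'aa'
   2  s[13:],s[0:]  7  'aabbbab'
   3  s[0:],s[18:]  1  'a'
   4  s[18:],s[20:]  2  'ab'
   5  s[20:],s[23:]  3  'abb'
   6  s[23:],s[14:]  4  'abbb'
   7  s[14:],s[1:]  6  'abbbab'
   8  s[1:],s[5:]  4  'abbb'
   9  s[5:],s[26:]  0  ''
  10  s[26:],s[11:]  1  'b'
  11  s[11:],s[17:]  2  'ba'
  12  s[17:],s[19:]  3  'bab'
  13  s[19:],s[22:]  4  'babb'
  14  s[22:],s[4:]  5  'babbb'
  15  s[4:],s[25:]  1  'b'
  16  s[25:],s[10:]  2  'bb'
  17  s[10:],s[16:]  3  'bba'
  18  s[16:],s[21:]  4  'bbab'
  19  s[21:],s[3:]  6  'bbabbb'
  20  s[3:],s[24:]  2  'bb'
  21  s[24:],s[9:]  3  'bbb'
  22  s[9:],s[15:]  4  'bbba'
  23  s[15:],s[2:]  5  'bbbab'
  24  s[2:],s[8:]  3  'bbb'
  25  s[8:],s[7:]  4  'bbbb'
  26  s[7:],s[6:]  5  'bbbbb'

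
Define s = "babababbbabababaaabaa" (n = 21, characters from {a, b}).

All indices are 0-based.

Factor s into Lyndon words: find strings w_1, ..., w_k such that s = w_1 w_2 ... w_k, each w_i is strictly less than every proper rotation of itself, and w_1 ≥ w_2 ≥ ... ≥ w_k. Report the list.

emit factor 1: 'b' (i=0, period=1)
emit factor 2: 'abababbb' (i=1, period=8)
emit factor 3: 'ab' (i=9, period=2)
emit factor 4: 'ab' (i=11, period=2)
emit factor 5: 'ab' (i=13, period=2)
emit factor 6: 'aaab' (i=15, period=4)
emit factor 7: 'a' (i=19, period=1)
emit factor 8: 'a' (i=20, period=1)

["b", "abababbb", "ab", "ab", "ab", "aaab", "a", "a"]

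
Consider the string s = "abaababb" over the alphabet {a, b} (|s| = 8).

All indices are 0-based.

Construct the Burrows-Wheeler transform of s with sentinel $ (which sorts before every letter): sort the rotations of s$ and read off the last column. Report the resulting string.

rank  rotation   last
    0  $abaababb  b
    1  aababb$ab  b
    2  abaababb$  $
    3  ababb$aba  a
    4  abb$abaab  b
    5  b$abaabab  b
    6  baababb$a  a
    7  babb$abaa  a
    8  bb$abaaba  a

bb$abbaaa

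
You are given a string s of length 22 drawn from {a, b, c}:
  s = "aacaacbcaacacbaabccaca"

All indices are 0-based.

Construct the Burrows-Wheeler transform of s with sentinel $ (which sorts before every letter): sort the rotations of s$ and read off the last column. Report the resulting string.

acb$ccacaacaccaabacaaab

rank  rotation                 last
    0  $aacaacbcaacacbaabccaca  a
    1  a$aacaacbcaacacbaabccac  c
    2  aabccaca$aacaacbcaacacb  b
    3  aacaacbcaacacbaabccaca$  $
    4  aacacbaabccaca$aacaacbc  c
    5  aacbcaacacbaabccaca$aac  c
    6  abccaca$aacaacbcaacacba  a
    7  aca$aacaacbcaacacbaabcc  c
    8  acaacbcaacacbaabccaca$a  a
    9  acacbaabccaca$aacaacbca  a
   10  acbaabccaca$aacaacbcaac  c
   11  acbcaacacbaabccaca$aaca  a
   12  baabccaca$aacaacbcaacac  c
   13  bcaacacbaabccaca$aacaac  c
   14  bccaca$aacaacbcaacacbaa  a
   15  ca$aacaacbcaacacbaabcca  a
   16  caacacbaabccaca$aacaacb  b
   17  caacbcaacacbaabccaca$aa  a
   18  caca$aacaacbcaacacbaabc  c
   19  cacbaabccaca$aacaacbcaa  a
   20  cbaabccaca$aacaacbcaaca  a
   21  cbcaacacbaabccaca$aacaa  a
   22  ccaca$aacaacbcaacacbaab  b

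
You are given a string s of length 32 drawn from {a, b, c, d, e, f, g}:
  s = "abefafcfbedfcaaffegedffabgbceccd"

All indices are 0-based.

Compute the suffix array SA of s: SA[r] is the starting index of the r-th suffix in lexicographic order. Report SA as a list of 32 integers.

sorted suffixes:
  #0 SA[0]=13  'aaffegedffabgbceccd'
  #1 SA[1]=0  'abefafcfbedfcaaffegedffabgbceccd'
  #2 SA[2]=23  'abgbceccd'
  #3 SA[3]=4  'afcfbedfcaaffegedffabgbceccd'
  #4 SA[4]=14  'affegedffabgbceccd'
  #5 SA[5]=26  'bceccd'
  #6 SA[6]=8  'bedfcaaffegedffabgbceccd'
  #7 SA[7]=1  'befafcfbedfcaaffegedffabgbceccd'
  #8 SA[8]=24  'bgbceccd'
  #9 SA[9]=12  'caaffegedffabgbceccd'
  #10 SA[10]=29  'ccd'
  #11 SA[11]=30  'cd'
  #12 SA[12]=27  'ceccd'
  #13 SA[13]=6  'cfbedfcaaffegedffabgbceccd'
  #14 SA[14]=31  'd'
  #15 SA[15]=10  'dfcaaffegedffabgbceccd'
  #16 SA[16]=20  'dffabgbceccd'
  #17 SA[17]=28  'eccd'
  #18 SA[18]=9  'edfcaaffegedffabgbceccd'
  #19 SA[19]=19  'edffabgbceccd'
  #20 SA[20]=2  'efafcfbedfcaaffegedffabgbceccd'
  #21 SA[21]=17  'egedffabgbceccd'
  #22 SA[22]=22  'fabgbceccd'
  #23 SA[23]=3  'fafcfbedfcaaffegedffabgbceccd'
  #24 SA[24]=7  'fbedfcaaffegedffabgbceccd'
  #25 SA[25]=11  'fcaaffegedffabgbceccd'
  #26 SA[26]=5  'fcfbedfcaaffegedffabgbceccd'
  #27 SA[27]=16  'fegedffabgbceccd'
  #28 SA[28]=21  'ffabgbceccd'
  #29 SA[29]=15  'ffegedffabgbceccd'
  #30 SA[30]=25  'gbceccd'
  #31 SA[31]=18  'gedffabgbceccd'

[13, 0, 23, 4, 14, 26, 8, 1, 24, 12, 29, 30, 27, 6, 31, 10, 20, 28, 9, 19, 2, 17, 22, 3, 7, 11, 5, 16, 21, 15, 25, 18]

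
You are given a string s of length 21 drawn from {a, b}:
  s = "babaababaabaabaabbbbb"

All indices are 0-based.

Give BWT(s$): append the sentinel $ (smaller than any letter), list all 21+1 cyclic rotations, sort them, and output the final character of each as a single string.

bbbbbbabaaabaaaaa$bbba

rank  rotation                last
    0  $babaababaabaabaabbbbb  b
    1  aabaabaabbbbb$babaabab  b
    2  aabaabbbbb$babaababaab  b
    3  aababaabaabaabbbbb$bab  b
    4  aabbbbb$babaababaabaab  b
    5  abaabaabaabbbbb$babaab  b
    6  abaabaabbbbb$babaababa  a
    7  abaababaabaabaabbbbb$b  b
    8  abaabbbbb$babaababaaba  a
    9  ababaabaabaabbbbb$baba  a
   10  abbbbb$babaababaabaaba  a
   11  b$babaababaabaabaabbbb  b
   12  baabaabaabbbbb$babaaba  a
   13  baabaabbbbb$babaababaa  a
   14  baababaabaabaabbbbb$ba  a
   15  baabbbbb$babaababaabaa  a
   16  babaabaabaabbbbb$babaa  a
   17  babaababaabaabaabbbbb$  $
   18  bb$babaababaabaabaabbb  b
   19  bbb$babaababaabaabaabb  b
   20  bbbb$babaababaabaabaab  b
   21  bbbbb$babaababaabaabaa  a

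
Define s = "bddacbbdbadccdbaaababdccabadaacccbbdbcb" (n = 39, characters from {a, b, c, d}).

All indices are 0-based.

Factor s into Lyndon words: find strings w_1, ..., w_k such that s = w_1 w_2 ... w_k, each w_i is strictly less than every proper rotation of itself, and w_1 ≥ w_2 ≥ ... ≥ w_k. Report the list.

["bdd", "acbbdbadccdb", "aaababdccabadaacccbbdbcb"]

emit factor 1: 'bdd' (i=0, period=3)
emit factor 2: 'acbbdbadccdb' (i=3, period=12)
emit factor 3: 'aaababdccabadaacccbbdbcb' (i=15, period=24)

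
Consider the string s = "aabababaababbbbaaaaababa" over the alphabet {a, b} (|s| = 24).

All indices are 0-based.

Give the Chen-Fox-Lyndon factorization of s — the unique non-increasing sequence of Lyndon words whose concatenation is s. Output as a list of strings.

["aabababaababbbb", "aaaaabab", "a"]

emit factor 1: 'aabababaababbbb' (i=0, period=15)
emit factor 2: 'aaaaabab' (i=15, period=8)
emit factor 3: 'a' (i=23, period=1)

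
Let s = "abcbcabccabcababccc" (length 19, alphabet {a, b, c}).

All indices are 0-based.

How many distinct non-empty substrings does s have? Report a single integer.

152

rank→(start, suffix):
  0 → (12, 'ababccc')
  1 → (9, 'abcababccc')
  2 → (0, 'abcbcabccabcababccc')
  3 → (5, 'abccabcababccc')
  4 → (14, 'abccc')
  5 → (13, 'babccc')
  6 → (10, 'bcababccc')
  7 → (3, 'bcabccabcababccc')
  8 → (1, 'bcbcabccabcababccc')
  9 → (6, 'bccabcababccc')
  10 → (15, 'bccc')
  11 → (18, 'c')
  12 → (11, 'cababccc')
  13 → (8, 'cabcababccc')
  14 → (4, 'cabccabcababccc')
  15 → (2, 'cbcabccabcababccc')
  16 → (17, 'cc')
  17 → (7, 'ccabcababccc')
  18 → (16, 'ccc')

SA = [12, 9, 0, 5, 14, 13, 10, 3, 1, 6, 15, 18, 11, 8, 4, 2, 17, 7, 16]
[i] adj suffixes → lcp
  [1] 12/9 → 2 ('ab')
  [2] 9/0 → 3 ('abc')
  [3] 0/5 → 3 ('abc')
  [4] 5/14 → 4 ('abcc')
  [5] 14/13 → 0 ('')
  [6] 13/10 → 1 ('b')
  [7] 10/3 → 4 ('bcab')
  [8] 3/1 → 2 ('bc')
  [9] 1/6 → 2 ('bc')
  [10] 6/15 → 3 ('bcc')
  [11] 15/18 → 0 ('')
  [12] 18/11 → 1 ('c')
  [13] 11/8 → 3 ('cab')
  [14] 8/4 → 4 ('cabc')
  [15] 4/2 → 1 ('c')
  [16] 2/17 → 1 ('c')
  [17] 17/7 → 2 ('cc')
  [18] 7/16 → 2 ('cc')

n(n+1)/2 = 19·20/2 = 190
Σ LCP = 0 + 2 + 3 + 3 + 4 + 0 + 1 + 4 + 2 + 2 + 3 + 0 + 1 + 3 + 4 + 1 + 1 + 2 + 2 = 38
distinct = 190 − 38 = 152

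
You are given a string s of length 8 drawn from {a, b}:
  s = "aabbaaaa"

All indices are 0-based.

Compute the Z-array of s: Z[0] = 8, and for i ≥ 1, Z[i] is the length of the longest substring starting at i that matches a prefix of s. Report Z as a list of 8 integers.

Z[0]=8
i=1: fresh scan; Z[1]=1 extend→box=[1,2)
i=2: fresh scan; Z[2]=0
i=3: fresh scan; Z[3]=0
i=4: fresh scan; Z[4]=2 extend→box=[4,6)
i=5: min(r-i=1, Z[1]=1)=1; Z[5]=2 extend→box=[5,7)
i=6: min(r-i=1, Z[1]=1)=1; Z[6]=2 extend→box=[6,8)
i=7: min(r-i=1, Z[1]=1)=1; Z[7]=1

[8, 1, 0, 0, 2, 2, 2, 1]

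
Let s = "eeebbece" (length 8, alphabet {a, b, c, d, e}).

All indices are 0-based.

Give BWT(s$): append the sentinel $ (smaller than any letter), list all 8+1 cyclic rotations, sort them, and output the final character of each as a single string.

rank  rotation   last
    0  $eeebbece  e
    1  bbece$eee  e
    2  bece$eeeb  b
    3  ce$eeebbe  e
    4  e$eeebbec  c
    5  ebbece$ee  e
    6  ece$eeebb  b
    7  eebbece$e  e
    8  eeebbece$  $

eebecebe$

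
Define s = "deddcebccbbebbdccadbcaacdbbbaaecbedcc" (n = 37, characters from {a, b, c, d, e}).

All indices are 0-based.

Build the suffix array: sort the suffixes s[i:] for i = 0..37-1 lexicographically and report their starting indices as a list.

rank→(start, suffix):
  0 → (21, 'aacdbbbaaecbedcc')
  1 → (28, 'aaecbedcc')
  2 → (22, 'acdbbbaaecbedcc')
  3 → (17, 'adbcaacdbbbaaecbedcc')
  4 → (29, 'aecbedcc')
  5 → (27, 'baaecbedcc')
  6 → (26, 'bbaaecbedcc')
  7 → (25, 'bbbaaecbedcc')
  8 → (12, 'bbdccadbcaacdbbbaaecbedcc')
  9 → (9, 'bbebbdccadbcaacdbbbaaecbedcc')
  10 → (19, 'bcaacdbbbaaecbedcc')
  11 → (6, 'bccbbebbdccadbcaacdbbbaaecbedcc')
  12 → (13, 'bdccadbcaacdbbbaaecbedcc')
  13 → (10, 'bebbdccadbcaacdbbbaaecbedcc')
  14 → (32, 'bedcc')
  15 → (36, 'c')
  16 → (20, 'caacdbbbaaecbedcc')
  17 → (16, 'cadbcaacdbbbaaecbedcc')
  18 → (8, 'cbbebbdccadbcaacdbbbaaecbedcc')
  19 → (31, 'cbedcc')
  20 → (35, 'cc')
  21 → (15, 'ccadbcaacdbbbaaecbedcc')
  22 → (7, 'ccbbebbdccadbcaacdbbbaaecbedcc')
  23 → (23, 'cdbbbaaecbedcc')
  24 → (4, 'cebccbbebbdccadbcaacdbbbaaecbedcc')
  25 → (24, 'dbbbaaecbedcc')
  26 → (18, 'dbcaacdbbbaaecbedcc')
  27 → (34, 'dcc')
  28 → (14, 'dccadbcaacdbbbaaecbedcc')
  29 → (3, 'dcebccbbebbdccadbcaacdbbbaaecbedcc')
  30 → (2, 'ddcebccbbebbdccadbcaacdbbbaaecbedcc')
  31 → (0, 'deddcebccbbebbdccadbcaacdbbbaaecbedcc')
  32 → (11, 'ebbdccadbcaacdbbbaaecbedcc')
  33 → (5, 'ebccbbebbdccadbcaacdbbbaaecbedcc')
  34 → (30, 'ecbedcc')
  35 → (33, 'edcc')
  36 → (1, 'eddcebccbbebbdccadbcaacdbbbaaecbedcc')

[21, 28, 22, 17, 29, 27, 26, 25, 12, 9, 19, 6, 13, 10, 32, 36, 20, 16, 8, 31, 35, 15, 7, 23, 4, 24, 18, 34, 14, 3, 2, 0, 11, 5, 30, 33, 1]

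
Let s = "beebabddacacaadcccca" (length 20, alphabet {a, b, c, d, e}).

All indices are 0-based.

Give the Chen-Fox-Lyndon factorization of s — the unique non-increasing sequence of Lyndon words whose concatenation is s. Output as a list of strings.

emit factor 1: 'bee' (i=0, period=3)
emit factor 2: 'b' (i=3, period=1)
emit factor 3: 'abddacac' (i=4, period=8)
emit factor 4: 'aadcccc' (i=12, period=7)
emit factor 5: 'a' (i=19, period=1)

["bee", "b", "abddacac", "aadcccc", "a"]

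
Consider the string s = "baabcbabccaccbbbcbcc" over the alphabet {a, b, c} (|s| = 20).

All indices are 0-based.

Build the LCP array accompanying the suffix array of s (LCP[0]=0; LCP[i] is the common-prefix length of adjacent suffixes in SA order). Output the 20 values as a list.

[0, 1, 3, 1, 0, 2, 1, 2, 1, 3, 2, 3, 0, 1, 1, 2, 2, 1, 2, 2]

rank | idx | suffix
   0 |   1 | aabcbabccaccbbbcbcc
   1 |   2 | abcbabccaccbbbcbcc
   2 |   6 | abccaccbbbcbcc
   3 |  10 | accbbbcbcc
   4 |   0 | baabcbabccaccbbbcbcc
   5 |   5 | babccaccbbbcbcc
   6 |  13 | bbbcbcc
   7 |  14 | bbcbcc
   8 |   3 | bcbabccaccbbbcbcc
   9 |  15 | bcbcc
  10 |  17 | bcc
  11 |   7 | bccaccbbbcbcc
  12 |  19 | c
  13 |   9 | caccbbbcbcc
  14 |   4 | cbabccaccbbbcbcc
  15 |  12 | cbbbcbcc
  16 |  16 | cbcc
  17 |  18 | cc
  18 |   8 | ccaccbbbcbcc
  19 |  11 | ccbbbcbcc

SA = [1, 2, 6, 10, 0, 5, 13, 14, 3, 15, 17, 7, 19, 9, 4, 12, 16, 18, 8, 11]
rank  pair      lcp
   1  s[1:],s[2:]  1  'a'
   2  s[2:],s[6:]  3  'abc'
   3  s[6:],s[10:]  1  'a'
   4  s[10:],s[0:]  0  ''
   5  s[0:],s[5:]  2  'ba'
   6  s[5:],s[13:]  1  'b'
   7  s[13:],s[14:]  2  'bb'
   8  s[14:],s[3:]  1  'b'
   9  s[3:],s[15:]  3  'bcb'
  10  s[15:],s[17:]  2  'bc'
  11  s[17:],s[7:]  3  'bcc'
  12  s[7:],s[19:]  0  ''
  13  s[19:],s[9:]  1  'c'
  14  s[9:],s[4:]  1  'c'
  15  s[4:],s[12:]  2  'cb'
  16  s[12:],s[16:]  2  'cb'
  17  s[16:],s[18:]  1  'c'
  18  s[18:],s[8:]  2  'cc'
  19  s[8:],s[11:]  2  'cc'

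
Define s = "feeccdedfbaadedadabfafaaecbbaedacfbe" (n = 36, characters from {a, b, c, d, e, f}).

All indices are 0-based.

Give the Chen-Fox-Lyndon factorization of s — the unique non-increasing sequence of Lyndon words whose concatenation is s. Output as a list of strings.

emit factor 1: 'f' (i=0, period=1)
emit factor 2: 'e' (i=1, period=1)
emit factor 3: 'e' (i=2, period=1)
emit factor 4: 'ccdedf' (i=3, period=6)
emit factor 5: 'b' (i=9, period=1)
emit factor 6: 'aadedadabfafaaecbbaedacfbe' (i=10, period=26)

["f", "e", "e", "ccdedf", "b", "aadedadabfafaaecbbaedacfbe"]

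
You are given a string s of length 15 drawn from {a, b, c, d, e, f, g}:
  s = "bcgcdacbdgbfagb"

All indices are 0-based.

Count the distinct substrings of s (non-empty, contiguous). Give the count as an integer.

rank→(start, suffix):
  0 → (5, 'acbdgbfagb')
  1 → (12, 'agb')
  2 → (14, 'b')
  3 → (0, 'bcgcdacbdgbfagb')
  4 → (7, 'bdgbfagb')
  5 → (10, 'bfagb')
  6 → (6, 'cbdgbfagb')
  7 → (3, 'cdacbdgbfagb')
  8 → (1, 'cgcdacbdgbfagb')
  9 → (4, 'dacbdgbfagb')
  10 → (8, 'dgbfagb')
  11 → (11, 'fagb')
  12 → (13, 'gb')
  13 → (9, 'gbfagb')
  14 → (2, 'gcdacbdgbfagb')

SA = [5, 12, 14, 0, 7, 10, 6, 3, 1, 4, 8, 11, 13, 9, 2]
rank  pair      lcp
   1  s[5:],s[12:]  1  'a'
   2  s[12:],s[14:]  0  ''
   3  s[14:],s[0:]  1  'b'
   4  s[0:],s[7:]  1  'b'
   5  s[7:],s[10:]  1  'b'
   6  s[10:],s[6:]  0  ''
   7  s[6:],s[3:]  1  'c'
   8  s[3:],s[1:]  1  'c'
   9  s[1:],s[4:]  0  ''
  10  s[4:],s[8:]  1  'd'
  11  s[8:],s[11:]  0  ''
  12  s[11:],s[13:]  0  ''
  13  s[13:],s[9:]  2  'gb'
  14  s[9:],s[2:]  1  'g'

n(n+1)/2 = 15·16/2 = 120
Σ LCP = 0 + 1 + 0 + 1 + 1 + 1 + 0 + 1 + 1 + 0 + 1 + 0 + 0 + 2 + 1 = 10
distinct = 120 − 10 = 110

110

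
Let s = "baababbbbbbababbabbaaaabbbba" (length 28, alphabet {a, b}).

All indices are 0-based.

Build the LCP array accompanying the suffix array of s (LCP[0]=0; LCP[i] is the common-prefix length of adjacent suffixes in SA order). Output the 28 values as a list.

[0, 1, 3, 2, 3, 1, 5, 2, 4, 3, 5, 0, 2, 3, 2, 3, 5, 4, 1, 3, 3, 4, 2, 4, 3, 5, 4, 5]

rank→(start, suffix):
  0 → (27, 'a')
  1 → (19, 'aaaabbbba')
  2 → (20, 'aaabbbba')
  3 → (1, 'aababbbbbbababbabbaaaabbbba')
  4 → (21, 'aabbbba')
  5 → (11, 'ababbabbaaaabbbba')
  6 → (2, 'ababbbbbbababbabbaaaabbbba')
  7 → (16, 'abbaaaabbbba')
  8 → (13, 'abbabbaaaabbbba')
  9 → (22, 'abbbba')
  10 → (4, 'abbbbbbababbabbaaaabbbba')
  11 → (26, 'ba')
  12 → (18, 'baaaabbbba')
  13 → (0, 'baababbbbbbababbabbaaaabbbba')
  14 → (10, 'bababbabbaaaabbbba')
  15 → (15, 'babbaaaabbbba')
  16 → (12, 'babbabbaaaabbbba')
  17 → (3, 'babbbbbbababbabbaaaabbbba')
  18 → (25, 'bba')
  19 → (17, 'bbaaaabbbba')
  20 → (9, 'bbababbabbaaaabbbba')
  21 → (14, 'bbabbaaaabbbba')
  22 → (24, 'bbba')
  23 → (8, 'bbbababbabbaaaabbbba')
  24 → (23, 'bbbba')
  25 → (7, 'bbbbababbabbaaaabbbba')
  26 → (6, 'bbbbbababbabbaaaabbbba')
  27 → (5, 'bbbbbbababbabbaaaabbbba')

SA = [27, 19, 20, 1, 21, 11, 2, 16, 13, 22, 4, 26, 18, 0, 10, 15, 12, 3, 25, 17, 9, 14, 24, 8, 23, 7, 6, 5]
rank  pair      lcp
   1  s[27:],s[19:]  1  'a'
   2  s[19:],s[20:]  3  'aaa'
   3  s[20:],s[1:]  2  'aa'
   4  s[1:],s[21:]  3  'aab'
   5  s[21:],s[11:]  1  'a'
   6  s[11:],s[2:]  5  'ababb'
   7  s[2:],s[16:]  2  'ab'
   8  s[16:],s[13:]  4  'abba'
   9  s[13:],s[22:]  3  'abb'
  10  s[22:],s[4:]  5  'abbbb'
  11  s[4:],s[26:]  0  ''
  12  s[26:],s[18:]  2  'ba'
  13  s[18:],s[0:]  3  'baa'
  14  s[0:],s[10:]  2  'ba'
  15  s[10:],s[15:]  3  'bab'
  16  s[15:],s[12:]  5  'babba'
  17  s[12:],s[3:]  4  'babb'
  18  s[3:],s[25:]  1  'b'
  19  s[25:],s[17:]  3  'bba'
  20  s[17:],s[9:]  3  'bba'
  21  s[9:],s[14:]  4  'bbab'
  22  s[14:],s[24:]  2  'bb'
  23  s[24:],s[8:]  4  'bbba'
  24  s[8:],s[23:]  3  'bbb'
  25  s[23:],s[7:]  5  'bbbba'
  26  s[7:],s[6:]  4  'bbbb'
  27  s[6:],s[5:]  5  'bbbbb'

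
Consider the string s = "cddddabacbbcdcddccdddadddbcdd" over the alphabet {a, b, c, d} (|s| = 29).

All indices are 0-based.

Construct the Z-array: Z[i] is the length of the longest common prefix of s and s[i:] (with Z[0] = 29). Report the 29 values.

[29, 0, 0, 0, 0, 0, 0, 0, 1, 0, 0, 2, 0, 3, 0, 0, 1, 4, 0, 0, 0, 0, 0, 0, 0, 0, 3, 0, 0]

Z[0]=29
i=1: i≥r, start 0; Z[1]=0
i=2: i≥r, start 0; Z[2]=0
i=3: i≥r, start 0; Z[3]=0
i=4: i≥r, start 0; Z[4]=0
i=5: i≥r, start 0; Z[5]=0
i=6: i≥r, start 0; Z[6]=0
i=7: i≥r, start 0; Z[7]=0
i=8: i≥r, start 0; Z[8]=1 grow→box=[8,9)
i=9: i≥r, start 0; Z[9]=0
i=10: i≥r, start 0; Z[10]=0
i=11: i≥r, start 0; Z[11]=2 grow→box=[11,13)
i=12: min(r-i=1, Z[1]=0)=0; Z[12]=0
i=13: i≥r, start 0; Z[13]=3 grow→box=[13,16)
i=14: min(r-i=2, Z[1]=0)=0; Z[14]=0
i=15: min(r-i=1, Z[2]=0)=0; Z[15]=0
i=16: i≥r, start 0; Z[16]=1 grow→box=[16,17)
i=17: i≥r, start 0; Z[17]=4 grow→box=[17,21)
i=18: min(r-i=3, Z[1]=0)=0; Z[18]=0
i=19: min(r-i=2, Z[2]=0)=0; Z[19]=0
i=20: min(r-i=1, Z[3]=0)=0; Z[20]=0
i=21: i≥r, start 0; Z[21]=0
i=22: i≥r, start 0; Z[22]=0
i=23: i≥r, start 0; Z[23]=0
i=24: i≥r, start 0; Z[24]=0
i=25: i≥r, start 0; Z[25]=0
i=26: i≥r, start 0; Z[26]=3 grow→box=[26,29)
i=27: min(r-i=2, Z[1]=0)=0; Z[27]=0
i=28: min(r-i=1, Z[2]=0)=0; Z[28]=0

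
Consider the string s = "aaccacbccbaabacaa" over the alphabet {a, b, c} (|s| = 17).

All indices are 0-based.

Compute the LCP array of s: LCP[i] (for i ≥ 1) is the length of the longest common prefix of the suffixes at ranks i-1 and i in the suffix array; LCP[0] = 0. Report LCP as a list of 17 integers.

[0, 1, 2, 2, 1, 1, 2, 2, 0, 2, 1, 0, 2, 1, 2, 1, 2]

sorted suffixes:
  #0 SA[0]=16  'a'
  #1 SA[1]=15  'aa'
  #2 SA[2]=10  'aabacaa'
  #3 SA[3]=0  'aaccacbccbaabacaa'
  #4 SA[4]=11  'abacaa'
  #5 SA[5]=13  'acaa'
  #6 SA[6]=4  'acbccbaabacaa'
  #7 SA[7]=1  'accacbccbaabacaa'
  #8 SA[8]=9  'baabacaa'
  #9 SA[9]=12  'bacaa'
  #10 SA[10]=6  'bccbaabacaa'
  #11 SA[11]=14  'caa'
  #12 SA[12]=3  'cacbccbaabacaa'
  #13 SA[13]=8  'cbaabacaa'
  #14 SA[14]=5  'cbccbaabacaa'
  #15 SA[15]=2  'ccacbccbaabacaa'
  #16 SA[16]=7  'ccbaabacaa'

SA = [16, 15, 10, 0, 11, 13, 4, 1, 9, 12, 6, 14, 3, 8, 5, 2, 7]
[i] adj suffixes → lcp
  [1] 16/15 → 1 ('a')
  [2] 15/10 → 2 ('aa')
  [3] 10/0 → 2 ('aa')
  [4] 0/11 → 1 ('a')
  [5] 11/13 → 1 ('a')
  [6] 13/4 → 2 ('ac')
  [7] 4/1 → 2 ('ac')
  [8] 1/9 → 0 ('')
  [9] 9/12 → 2 ('ba')
  [10] 12/6 → 1 ('b')
  [11] 6/14 → 0 ('')
  [12] 14/3 → 2 ('ca')
  [13] 3/8 → 1 ('c')
  [14] 8/5 → 2 ('cb')
  [15] 5/2 → 1 ('c')
  [16] 2/7 → 2 ('cc')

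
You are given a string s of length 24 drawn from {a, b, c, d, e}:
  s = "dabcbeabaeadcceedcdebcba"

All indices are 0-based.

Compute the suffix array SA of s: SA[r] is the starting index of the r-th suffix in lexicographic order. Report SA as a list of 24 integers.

[23, 6, 1, 10, 8, 22, 7, 20, 2, 4, 21, 3, 12, 17, 13, 0, 11, 16, 18, 5, 9, 19, 15, 14]

rank | idx | suffix
   0 |  23 | a
   1 |   6 | abaeadcceedcdebcba
   2 |   1 | abcbeabaeadcceedcdebcba
   3 |  10 | adcceedcdebcba
   4 |   8 | aeadcceedcdebcba
   5 |  22 | ba
   6 |   7 | baeadcceedcdebcba
   7 |  20 | bcba
   8 |   2 | bcbeabaeadcceedcdebcba
   9 |   4 | beabaeadcceedcdebcba
  10 |  21 | cba
  11 |   3 | cbeabaeadcceedcdebcba
  12 |  12 | cceedcdebcba
  13 |  17 | cdebcba
  14 |  13 | ceedcdebcba
  15 |   0 | dabcbeabaeadcceedcdebcba
  16 |  11 | dcceedcdebcba
  17 |  16 | dcdebcba
  18 |  18 | debcba
  19 |   5 | eabaeadcceedcdebcba
  20 |   9 | eadcceedcdebcba
  21 |  19 | ebcba
  22 |  15 | edcdebcba
  23 |  14 | eedcdebcba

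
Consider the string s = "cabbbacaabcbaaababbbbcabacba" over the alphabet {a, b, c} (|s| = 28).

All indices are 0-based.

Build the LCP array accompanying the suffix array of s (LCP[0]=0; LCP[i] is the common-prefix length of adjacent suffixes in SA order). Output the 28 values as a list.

[0, 1, 2, 3, 1, 3, 2, 4, 2, 1, 2, 0, 2, 2, 2, 3, 1, 2, 3, 3, 2, 1, 2, 0, 2, 3, 1, 3]

rank→(start, suffix):
  0 → (27, 'a')
  1 → (12, 'aaababbbbcabacba')
  2 → (13, 'aababbbbcabacba')
  3 → (7, 'aabcbaaababbbbcabacba')
  4 → (14, 'ababbbbcabacba')
  5 → (22, 'abacba')
  6 → (1, 'abbbacaabcbaaababbbbcabacba')
  7 → (16, 'abbbbcabacba')
  8 → (8, 'abcbaaababbbbcabacba')
  9 → (5, 'acaabcbaaababbbbcabacba')
  10 → (24, 'acba')
  11 → (26, 'ba')
  12 → (11, 'baaababbbbcabacba')
  13 → (15, 'babbbbcabacba')
  14 → (4, 'bacaabcbaaababbbbcabacba')
  15 → (23, 'bacba')
  16 → (3, 'bbacaabcbaaababbbbcabacba')
  17 → (2, 'bbbacaabcbaaababbbbcabacba')
  18 → (17, 'bbbbcabacba')
  19 → (18, 'bbbcabacba')
  20 → (19, 'bbcabacba')
  21 → (20, 'bcabacba')
  22 → (9, 'bcbaaababbbbcabacba')
  23 → (6, 'caabcbaaababbbbcabacba')
  24 → (21, 'cabacba')
  25 → (0, 'cabbbacaabcbaaababbbbcabacba')
  26 → (25, 'cba')
  27 → (10, 'cbaaababbbbcabacba')

SA = [27, 12, 13, 7, 14, 22, 1, 16, 8, 5, 24, 26, 11, 15, 4, 23, 3, 2, 17, 18, 19, 20, 9, 6, 21, 0, 25, 10]
rank  pair      lcp
   1  s[27:],s[12:]  1  'a'
   2  s[12:],s[13:]  2  'aa'
   3  s[13:],s[7:]  3  'aab'
   4  s[7:],s[14:]  1  'a'
   5  s[14:],s[22:]  3  'aba'
   6  s[22:],s[1:]  2  'ab'
   7  s[1:],s[16:]  4  'abbb'
   8  s[16:],s[8:]  2  'ab'
   9  s[8:],s[5:]  1  'a'
  10  s[5:],s[24:]  2  'ac'
  11  s[24:],s[26:]  0  ''
  12  s[26:],s[11:]  2  'ba'
  13  s[11:],s[15:]  2  'ba'
  14  s[15:],s[4:]  2  'ba'
  15  s[4:],s[23:]  3  'bac'
  16  s[23:],s[3:]  1  'b'
  17  s[3:],s[2:]  2  'bb'
  18  s[2:],s[17:]  3  'bbb'
  19  s[17:],s[18:]  3  'bbb'
  20  s[18:],s[19:]  2  'bb'
  21  s[19:],s[20:]  1  'b'
  22  s[20:],s[9:]  2  'bc'
  23  s[9:],s[6:]  0  ''
  24  s[6:],s[21:]  2  'ca'
  25  s[21:],s[0:]  3  'cab'
  26  s[0:],s[25:]  1  'c'
  27  s[25:],s[10:]  3  'cba'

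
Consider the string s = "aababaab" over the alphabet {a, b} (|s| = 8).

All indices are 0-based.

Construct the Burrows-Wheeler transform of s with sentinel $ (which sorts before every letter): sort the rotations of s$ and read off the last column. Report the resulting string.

rank  rotation   last
    0  $aababaab  b
    1  aab$aabab  b
    2  aababaab$  $
    3  ab$aababa  a
    4  abaab$aab  b
    5  ababaab$a  a
    6  b$aababaa  a
    7  baab$aaba  a
    8  babaab$aa  a

bb$abaaaa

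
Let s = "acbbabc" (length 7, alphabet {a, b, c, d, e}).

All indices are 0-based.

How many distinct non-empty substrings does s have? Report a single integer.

rank | idx | suffix
   0 |   4 | abc
   1 |   0 | acbbabc
   2 |   3 | babc
   3 |   2 | bbabc
   4 |   5 | bc
   5 |   6 | c
   6 |   1 | cbbabc

SA = [4, 0, 3, 2, 5, 6, 1]
rank  pair      lcp
   1  s[4:],s[0:]  1  'a'
   2  s[0:],s[3:]  0  ''
   3  s[3:],s[2:]  1  'b'
   4  s[2:],s[5:]  1  'b'
   5  s[5:],s[6:]  0  ''
   6  s[6:],s[1:]  1  'c'

n(n+1)/2 = 7·8/2 = 28
Σ LCP = 0 + 1 + 0 + 1 + 1 + 0 + 1 = 4
distinct = 28 − 4 = 24

24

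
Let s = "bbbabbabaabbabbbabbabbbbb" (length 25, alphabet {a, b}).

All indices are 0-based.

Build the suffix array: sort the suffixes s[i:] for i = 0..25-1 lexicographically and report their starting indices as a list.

rank→(start, suffix):
  0 → (8, 'aabbabbbabbabbbbb')
  1 → (6, 'abaabbabbbabbabbbbb')
  2 → (3, 'abbabaabbabbbabbabbbbb')
  3 → (9, 'abbabbbabbabbbbb')
  4 → (16, 'abbabbbbb')
  5 → (12, 'abbbabbabbbbb')
  6 → (19, 'abbbbb')
  7 → (24, 'b')
  8 → (7, 'baabbabbbabbabbbbb')
  9 → (5, 'babaabbabbbabbabbbbb')
  10 → (2, 'babbabaabbabbbabbabbbbb')
  11 → (15, 'babbabbbbb')
  12 → (11, 'babbbabbabbbbb')
  13 → (18, 'babbbbb')
  14 → (23, 'bb')
  15 → (4, 'bbabaabbabbbabbabbbbb')
  16 → (1, 'bbabbabaabbabbbabbabbbbb')
  17 → (14, 'bbabbabbbbb')
  18 → (10, 'bbabbbabbabbbbb')
  19 → (17, 'bbabbbbb')
  20 → (22, 'bbb')
  21 → (0, 'bbbabbabaabbabbbabbabbbbb')
  22 → (13, 'bbbabbabbbbb')
  23 → (21, 'bbbb')
  24 → (20, 'bbbbb')

[8, 6, 3, 9, 16, 12, 19, 24, 7, 5, 2, 15, 11, 18, 23, 4, 1, 14, 10, 17, 22, 0, 13, 21, 20]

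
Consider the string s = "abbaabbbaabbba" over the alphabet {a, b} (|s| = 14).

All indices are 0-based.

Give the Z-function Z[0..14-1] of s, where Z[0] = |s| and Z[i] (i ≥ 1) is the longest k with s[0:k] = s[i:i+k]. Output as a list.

[14, 0, 0, 1, 3, 0, 0, 0, 1, 3, 0, 0, 0, 1]

Z[0]=14
i=1: fresh scan; Z[1]=0
i=2: fresh scan; Z[2]=0
i=3: fresh scan; Z[3]=1 extend→box=[3,4)
i=4: fresh scan; Z[4]=3 extend→box=[4,7)
i=5: min(r-i=2, Z[1]=0)=0; Z[5]=0
i=6: min(r-i=1, Z[2]=0)=0; Z[6]=0
i=7: fresh scan; Z[7]=0
i=8: fresh scan; Z[8]=1 extend→box=[8,9)
i=9: fresh scan; Z[9]=3 extend→box=[9,12)
i=10: min(r-i=2, Z[1]=0)=0; Z[10]=0
i=11: min(r-i=1, Z[2]=0)=0; Z[11]=0
i=12: fresh scan; Z[12]=0
i=13: fresh scan; Z[13]=1 extend→box=[13,14)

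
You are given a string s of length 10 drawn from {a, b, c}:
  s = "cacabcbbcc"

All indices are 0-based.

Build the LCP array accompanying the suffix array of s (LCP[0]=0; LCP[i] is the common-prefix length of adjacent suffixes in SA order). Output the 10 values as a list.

rank→(start, suffix):
  0 → (3, 'abcbbcc')
  1 → (1, 'acabcbbcc')
  2 → (6, 'bbcc')
  3 → (4, 'bcbbcc')
  4 → (7, 'bcc')
  5 → (9, 'c')
  6 → (2, 'cabcbbcc')
  7 → (0, 'cacabcbbcc')
  8 → (5, 'cbbcc')
  9 → (8, 'cc')

SA = [3, 1, 6, 4, 7, 9, 2, 0, 5, 8]
[i] adj suffixes → lcp
  [1] 3/1 → 1 ('a')
  [2] 1/6 → 0 ('')
  [3] 6/4 → 1 ('b')
  [4] 4/7 → 2 ('bc')
  [5] 7/9 → 0 ('')
  [6] 9/2 → 1 ('c')
  [7] 2/0 → 2 ('ca')
  [8] 0/5 → 1 ('c')
  [9] 5/8 → 1 ('c')

[0, 1, 0, 1, 2, 0, 1, 2, 1, 1]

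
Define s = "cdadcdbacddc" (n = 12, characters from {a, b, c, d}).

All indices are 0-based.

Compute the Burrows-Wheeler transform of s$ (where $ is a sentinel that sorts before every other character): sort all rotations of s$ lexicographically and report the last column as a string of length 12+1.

rank  rotation       last
    0  $cdadcdbacddc  c
    1  acddc$cdadcdb  b
    2  adcdbacddc$cd  d
    3  bacddc$cdadcd  d
    4  c$cdadcdbacdd  d
    5  cdadcdbacddc$  $
    6  cdbacddc$cdad  d
    7  cddc$cdadcdba  a
    8  dadcdbacddc$c  c
    9  dbacddc$cdadc  c
   10  dc$cdadcdbacd  d
   11  dcdbacddc$cda  a
   12  ddc$cdadcdbac  c

cbddd$daccdac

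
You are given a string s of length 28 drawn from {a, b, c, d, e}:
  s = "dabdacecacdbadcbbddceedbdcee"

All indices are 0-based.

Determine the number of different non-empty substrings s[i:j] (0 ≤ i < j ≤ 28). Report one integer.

370

sorted suffixes:
  #0 SA[0]=1  'abdacecacdbadcbbddceedbdcee'
  #1 SA[1]=8  'acdbadcbbddceedbdcee'
  #2 SA[2]=4  'acecacdbadcbbddceedbdcee'
  #3 SA[3]=12  'adcbbddceedbdcee'
  #4 SA[4]=11  'badcbbddceedbdcee'
  #5 SA[5]=15  'bbddceedbdcee'
  #6 SA[6]=2  'bdacecacdbadcbbddceedbdcee'
  #7 SA[7]=23  'bdcee'
  #8 SA[8]=16  'bddceedbdcee'
  #9 SA[9]=7  'cacdbadcbbddceedbdcee'
  #10 SA[10]=14  'cbbddceedbdcee'
  #11 SA[11]=9  'cdbadcbbddceedbdcee'
  #12 SA[12]=5  'cecacdbadcbbddceedbdcee'
  #13 SA[13]=25  'cee'
  #14 SA[14]=19  'ceedbdcee'
  #15 SA[15]=0  'dabdacecacdbadcbbddceedbdcee'
  #16 SA[16]=3  'dacecacdbadcbbddceedbdcee'
  #17 SA[17]=10  'dbadcbbddceedbdcee'
  #18 SA[18]=22  'dbdcee'
  #19 SA[19]=13  'dcbbddceedbdcee'
  #20 SA[20]=24  'dcee'
  #21 SA[21]=18  'dceedbdcee'
  #22 SA[22]=17  'ddceedbdcee'
  #23 SA[23]=27  'e'
  #24 SA[24]=6  'ecacdbadcbbddceedbdcee'
  #25 SA[25]=21  'edbdcee'
  #26 SA[26]=26  'ee'
  #27 SA[27]=20  'eedbdcee'

SA = [1, 8, 4, 12, 11, 15, 2, 23, 16, 7, 14, 9, 5, 25, 19, 0, 3, 10, 22, 13, 24, 18, 17, 27, 6, 21, 26, 20]
rank  pair      lcp
   1  s[1:],s[8:]  1  'a'
   2  s[8:],s[4:]  2  'ac'
   3  s[4:],s[12:]  1  'a'
   4  s[12:],s[11:]  0  ''
   5  s[11:],s[15:]  1  'b'
   6  s[15:],s[2:]  1  'b'
   7  s[2:],s[23:]  2  'bd'
   8  s[23:],s[16:]  2  'bd'
   9  s[16:],s[7:]  0  ''
  10  s[7:],s[14:]  1  'c'
  11  s[14:],s[9:]  1  'c'
  12  s[9:],s[5:]  1  'c'
  13  s[5:],s[25:]  2  'ce'
  14  s[25:],s[19:]  3  'cee'
  15  s[19:],s[0:]  0  ''
  16  s[0:],s[3:]  2  'da'
  17  s[3:],s[10:]  1  'd'
  18  s[10:],s[22:]  2  'db'
  19  s[22:],s[13:]  1  'd'
  20  s[13:],s[24:]  2  'dc'
  21  s[24:],s[18:]  4  'dcee'
  22  s[18:],s[17:]  1  'd'
  23  s[17:],s[27:]  0  ''
  24  s[27:],s[6:]  1  'e'
  25  s[6:],s[21:]  1  'e'
  26  s[21:],s[26:]  1  'e'
  27  s[26:],s[20:]  2  'ee'

n(n+1)/2 = 28·29/2 = 406
Σ LCP = 0 + 1 + 2 + 1 + 0 + 1 + 1 + 2 + 2 + 0 + 1 + 1 + 1 + 2 + 3 + 0 + 2 + 1 + 2 + 1 + 2 + 4 + 1 + 0 + 1 + 1 + 1 + 2 = 36
distinct = 406 − 36 = 370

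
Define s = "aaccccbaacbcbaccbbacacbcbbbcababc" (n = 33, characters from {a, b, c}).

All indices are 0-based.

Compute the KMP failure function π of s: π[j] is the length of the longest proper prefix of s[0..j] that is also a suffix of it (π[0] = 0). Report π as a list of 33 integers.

[0, 1, 0, 0, 0, 0, 0, 1, 2, 3, 0, 0, 0, 1, 0, 0, 0, 0, 1, 0, 1, 0, 0, 0, 0, 0, 0, 0, 1, 0, 1, 0, 0]

π[0] = 0
j=1 s[j]='a': π[1]=1 (border 'a')
j=2 s[j]='c': k: 1→0; π[2]=0 (border '')
j=3 s[j]='c': π[3]=0 (border '')
j=4 s[j]='c': π[4]=0 (border '')
j=5 s[j]='c': π[5]=0 (border '')
j=6 s[j]='b': π[6]=0 (border '')
j=7 s[j]='a': π[7]=1 (border 'a')
j=8 s[j]='a': π[8]=2 (border 'aa')
j=9 s[j]='c': π[9]=3 (border 'aac')
j=10 s[j]='b': k: 3→0; π[10]=0 (border '')
j=11 s[j]='c': π[11]=0 (border '')
j=12 s[j]='b': π[12]=0 (border '')
j=13 s[j]='a': π[13]=1 (border 'a')
j=14 s[j]='c': k: 1→0; π[14]=0 (border '')
j=15 s[j]='c': π[15]=0 (border '')
j=16 s[j]='b': π[16]=0 (border '')
j=17 s[j]='b': π[17]=0 (border '')
j=18 s[j]='a': π[18]=1 (border 'a')
j=19 s[j]='c': k: 1→0; π[19]=0 (border '')
j=20 s[j]='a': π[20]=1 (border 'a')
j=21 s[j]='c': k: 1→0; π[21]=0 (border '')
j=22 s[j]='b': π[22]=0 (border '')
j=23 s[j]='c': π[23]=0 (border '')
j=24 s[j]='b': π[24]=0 (border '')
j=25 s[j]='b': π[25]=0 (border '')
j=26 s[j]='b': π[26]=0 (border '')
j=27 s[j]='c': π[27]=0 (border '')
j=28 s[j]='a': π[28]=1 (border 'a')
j=29 s[j]='b': k: 1→0; π[29]=0 (border '')
j=30 s[j]='a': π[30]=1 (border 'a')
j=31 s[j]='b': k: 1→0; π[31]=0 (border '')
j=32 s[j]='c': π[32]=0 (border '')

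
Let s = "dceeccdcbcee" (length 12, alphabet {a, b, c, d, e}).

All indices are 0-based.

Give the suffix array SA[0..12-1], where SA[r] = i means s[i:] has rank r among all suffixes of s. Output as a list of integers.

[8, 7, 4, 5, 9, 1, 6, 0, 11, 3, 10, 2]

sorted suffixes:
  #0 SA[0]=8  'bcee'
  #1 SA[1]=7  'cbcee'
  #2 SA[2]=4  'ccdcbcee'
  #3 SA[3]=5  'cdcbcee'
  #4 SA[4]=9  'cee'
  #5 SA[5]=1  'ceeccdcbcee'
  #6 SA[6]=6  'dcbcee'
  #7 SA[7]=0  'dceeccdcbcee'
  #8 SA[8]=11  'e'
  #9 SA[9]=3  'eccdcbcee'
  #10 SA[10]=10  'ee'
  #11 SA[11]=2  'eeccdcbcee'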